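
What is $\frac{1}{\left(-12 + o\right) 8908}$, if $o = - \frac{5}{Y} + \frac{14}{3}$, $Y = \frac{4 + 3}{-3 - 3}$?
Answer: $- \frac{21}{570112} \approx -3.6835 \cdot 10^{-5}$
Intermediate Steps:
$Y = - \frac{7}{6}$ ($Y = \frac{7}{-6} = 7 \left(- \frac{1}{6}\right) = - \frac{7}{6} \approx -1.1667$)
$o = \frac{188}{21}$ ($o = - \frac{5}{- \frac{7}{6}} + \frac{14}{3} = \left(-5\right) \left(- \frac{6}{7}\right) + 14 \cdot \frac{1}{3} = \frac{30}{7} + \frac{14}{3} = \frac{188}{21} \approx 8.9524$)
$\frac{1}{\left(-12 + o\right) 8908} = \frac{1}{\left(-12 + \frac{188}{21}\right) 8908} = \frac{1}{\left(- \frac{64}{21}\right) 8908} = \frac{1}{- \frac{570112}{21}} = - \frac{21}{570112}$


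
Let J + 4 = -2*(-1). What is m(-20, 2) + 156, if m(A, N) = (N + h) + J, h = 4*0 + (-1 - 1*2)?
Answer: 153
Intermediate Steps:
h = -3 (h = 0 + (-1 - 2) = 0 - 3 = -3)
J = -2 (J = -4 - 2*(-1) = -4 + 2 = -2)
m(A, N) = -5 + N (m(A, N) = (N - 3) - 2 = (-3 + N) - 2 = -5 + N)
m(-20, 2) + 156 = (-5 + 2) + 156 = -3 + 156 = 153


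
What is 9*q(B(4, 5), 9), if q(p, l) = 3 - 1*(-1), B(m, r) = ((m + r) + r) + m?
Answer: 36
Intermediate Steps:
B(m, r) = 2*m + 2*r (B(m, r) = (m + 2*r) + m = 2*m + 2*r)
q(p, l) = 4 (q(p, l) = 3 + 1 = 4)
9*q(B(4, 5), 9) = 9*4 = 36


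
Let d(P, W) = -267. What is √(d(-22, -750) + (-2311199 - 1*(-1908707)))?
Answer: 3*I*√44751 ≈ 634.63*I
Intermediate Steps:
√(d(-22, -750) + (-2311199 - 1*(-1908707))) = √(-267 + (-2311199 - 1*(-1908707))) = √(-267 + (-2311199 + 1908707)) = √(-267 - 402492) = √(-402759) = 3*I*√44751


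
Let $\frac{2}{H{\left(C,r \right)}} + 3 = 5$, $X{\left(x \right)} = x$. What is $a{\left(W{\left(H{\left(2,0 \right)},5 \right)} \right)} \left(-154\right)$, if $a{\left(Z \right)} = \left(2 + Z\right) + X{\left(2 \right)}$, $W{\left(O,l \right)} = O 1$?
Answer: $-770$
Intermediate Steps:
$H{\left(C,r \right)} = 1$ ($H{\left(C,r \right)} = \frac{2}{-3 + 5} = \frac{2}{2} = 2 \cdot \frac{1}{2} = 1$)
$W{\left(O,l \right)} = O$
$a{\left(Z \right)} = 4 + Z$ ($a{\left(Z \right)} = \left(2 + Z\right) + 2 = 4 + Z$)
$a{\left(W{\left(H{\left(2,0 \right)},5 \right)} \right)} \left(-154\right) = \left(4 + 1\right) \left(-154\right) = 5 \left(-154\right) = -770$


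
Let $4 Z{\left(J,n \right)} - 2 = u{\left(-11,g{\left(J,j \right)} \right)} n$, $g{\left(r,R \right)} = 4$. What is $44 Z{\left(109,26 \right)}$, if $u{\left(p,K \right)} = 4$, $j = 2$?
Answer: $1166$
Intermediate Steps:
$Z{\left(J,n \right)} = \frac{1}{2} + n$ ($Z{\left(J,n \right)} = \frac{1}{2} + \frac{4 n}{4} = \frac{1}{2} + n$)
$44 Z{\left(109,26 \right)} = 44 \left(\frac{1}{2} + 26\right) = 44 \cdot \frac{53}{2} = 1166$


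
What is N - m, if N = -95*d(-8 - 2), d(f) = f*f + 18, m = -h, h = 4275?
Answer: -6935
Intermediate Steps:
m = -4275 (m = -1*4275 = -4275)
d(f) = 18 + f² (d(f) = f² + 18 = 18 + f²)
N = -11210 (N = -95*(18 + (-8 - 2)²) = -95*(18 + (-10)²) = -95*(18 + 100) = -95*118 = -11210)
N - m = -11210 - 1*(-4275) = -11210 + 4275 = -6935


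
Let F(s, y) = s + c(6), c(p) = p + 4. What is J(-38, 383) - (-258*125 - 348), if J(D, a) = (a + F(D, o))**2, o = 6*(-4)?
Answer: 158623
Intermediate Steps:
o = -24
c(p) = 4 + p
F(s, y) = 10 + s (F(s, y) = s + (4 + 6) = s + 10 = 10 + s)
J(D, a) = (10 + D + a)**2 (J(D, a) = (a + (10 + D))**2 = (10 + D + a)**2)
J(-38, 383) - (-258*125 - 348) = (10 - 38 + 383)**2 - (-258*125 - 348) = 355**2 - (-32250 - 348) = 126025 - 1*(-32598) = 126025 + 32598 = 158623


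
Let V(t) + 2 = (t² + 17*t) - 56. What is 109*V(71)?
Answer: 674710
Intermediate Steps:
V(t) = -58 + t² + 17*t (V(t) = -2 + ((t² + 17*t) - 56) = -2 + (-56 + t² + 17*t) = -58 + t² + 17*t)
109*V(71) = 109*(-58 + 71² + 17*71) = 109*(-58 + 5041 + 1207) = 109*6190 = 674710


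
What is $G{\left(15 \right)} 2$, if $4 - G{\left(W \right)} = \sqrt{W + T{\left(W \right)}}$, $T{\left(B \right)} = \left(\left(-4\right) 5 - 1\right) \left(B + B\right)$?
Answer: $8 - 2 i \sqrt{615} \approx 8.0 - 49.598 i$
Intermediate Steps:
$T{\left(B \right)} = - 42 B$ ($T{\left(B \right)} = \left(-20 - 1\right) 2 B = - 21 \cdot 2 B = - 42 B$)
$G{\left(W \right)} = 4 - \sqrt{41} \sqrt{- W}$ ($G{\left(W \right)} = 4 - \sqrt{W - 42 W} = 4 - \sqrt{- 41 W} = 4 - \sqrt{41} \sqrt{- W}$)
$G{\left(15 \right)} 2 = \left(4 - \sqrt{41} \sqrt{\left(-1\right) 15}\right) 2 = \left(4 - \sqrt{41} \sqrt{-15}\right) 2 = \left(4 - \sqrt{41} i \sqrt{15}\right) 2 = \left(4 - i \sqrt{615}\right) 2 = 8 - 2 i \sqrt{615}$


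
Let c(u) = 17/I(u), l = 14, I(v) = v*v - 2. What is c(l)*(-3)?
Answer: -51/194 ≈ -0.26289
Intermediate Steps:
I(v) = -2 + v² (I(v) = v² - 2 = -2 + v²)
c(u) = 17/(-2 + u²)
c(l)*(-3) = (17/(-2 + 14²))*(-3) = (17/(-2 + 196))*(-3) = (17/194)*(-3) = -51/194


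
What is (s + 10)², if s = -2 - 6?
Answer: 4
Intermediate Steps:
s = -8
(s + 10)² = (-8 + 10)² = 2² = 4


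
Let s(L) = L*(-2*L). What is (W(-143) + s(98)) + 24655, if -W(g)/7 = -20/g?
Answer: 778781/143 ≈ 5446.0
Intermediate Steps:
s(L) = -2*L²
W(g) = 140/g (W(g) = -(-140)/g = 140/g)
(W(-143) + s(98)) + 24655 = (140/(-143) - 2*98²) + 24655 = (140*(-1/143) - 2*9604) + 24655 = (-140/143 - 19208) + 24655 = -2746884/143 + 24655 = 778781/143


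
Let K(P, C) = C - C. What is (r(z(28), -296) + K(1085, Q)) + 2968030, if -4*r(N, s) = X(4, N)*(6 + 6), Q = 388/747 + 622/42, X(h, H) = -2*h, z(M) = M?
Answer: 2968054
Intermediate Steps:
Q = 80155/5229 (Q = 388*(1/747) + 622*(1/42) = 388/747 + 311/21 = 80155/5229 ≈ 15.329)
K(P, C) = 0
r(N, s) = 24 (r(N, s) = -(-2*4)*(6 + 6)/4 = -(-2)*12 = -1/4*(-96) = 24)
(r(z(28), -296) + K(1085, Q)) + 2968030 = (24 + 0) + 2968030 = 24 + 2968030 = 2968054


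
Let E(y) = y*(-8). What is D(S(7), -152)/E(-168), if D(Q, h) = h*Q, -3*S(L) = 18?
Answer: 19/28 ≈ 0.67857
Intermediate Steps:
S(L) = -6 (S(L) = -⅓*18 = -6)
D(Q, h) = Q*h
E(y) = -8*y
D(S(7), -152)/E(-168) = (-6*(-152))/((-8*(-168))) = 912/1344 = 912*(1/1344) = 19/28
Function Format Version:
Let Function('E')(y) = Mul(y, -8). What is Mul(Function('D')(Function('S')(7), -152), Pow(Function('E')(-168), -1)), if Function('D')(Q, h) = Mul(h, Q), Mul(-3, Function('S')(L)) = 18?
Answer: Rational(19, 28) ≈ 0.67857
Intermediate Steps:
Function('S')(L) = -6 (Function('S')(L) = Mul(Rational(-1, 3), 18) = -6)
Function('D')(Q, h) = Mul(Q, h)
Function('E')(y) = Mul(-8, y)
Mul(Function('D')(Function('S')(7), -152), Pow(Function('E')(-168), -1)) = Mul(Mul(-6, -152), Pow(Mul(-8, -168), -1)) = Mul(912, Pow(1344, -1)) = Mul(912, Rational(1, 1344)) = Rational(19, 28)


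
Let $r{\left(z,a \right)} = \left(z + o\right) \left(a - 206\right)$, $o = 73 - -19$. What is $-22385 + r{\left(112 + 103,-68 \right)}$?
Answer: $-106503$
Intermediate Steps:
$o = 92$ ($o = 73 + 19 = 92$)
$r{\left(z,a \right)} = \left(-206 + a\right) \left(92 + z\right)$ ($r{\left(z,a \right)} = \left(z + 92\right) \left(a - 206\right) = \left(92 + z\right) \left(-206 + a\right) = \left(-206 + a\right) \left(92 + z\right)$)
$-22385 + r{\left(112 + 103,-68 \right)} = -22385 - \left(25208 + 274 \left(112 + 103\right)\right) = -22385 - 84118 = -106503$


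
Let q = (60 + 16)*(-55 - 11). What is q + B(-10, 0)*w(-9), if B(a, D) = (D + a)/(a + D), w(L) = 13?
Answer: -5003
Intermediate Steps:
q = -5016 (q = 76*(-66) = -5016)
B(a, D) = 1 (B(a, D) = (D + a)/(D + a) = 1)
q + B(-10, 0)*w(-9) = -5016 + 1*13 = -5016 + 13 = -5003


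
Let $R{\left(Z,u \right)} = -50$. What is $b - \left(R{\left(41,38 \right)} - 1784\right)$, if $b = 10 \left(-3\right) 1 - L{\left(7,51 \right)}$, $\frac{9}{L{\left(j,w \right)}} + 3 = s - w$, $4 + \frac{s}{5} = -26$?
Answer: $\frac{122675}{68} \approx 1804.0$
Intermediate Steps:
$s = -150$ ($s = -20 + 5 \left(-26\right) = -20 - 130 = -150$)
$L{\left(j,w \right)} = \frac{9}{-153 - w}$ ($L{\left(j,w \right)} = \frac{9}{-3 - \left(150 + w\right)} = \frac{9}{-153 - w}$)
$b = - \frac{2037}{68}$ ($b = 10 \left(-3\right) 1 - - \frac{9}{153 + 51} = \left(-30\right) 1 - - \frac{9}{204} = -30 - \left(-9\right) \frac{1}{204} = -30 - - \frac{3}{68} = -30 + \frac{3}{68} = - \frac{2037}{68} \approx -29.956$)
$b - \left(R{\left(41,38 \right)} - 1784\right) = - \frac{2037}{68} - \left(-50 - 1784\right) = - \frac{2037}{68} - -1834 = - \frac{2037}{68} + 1834 = \frac{122675}{68}$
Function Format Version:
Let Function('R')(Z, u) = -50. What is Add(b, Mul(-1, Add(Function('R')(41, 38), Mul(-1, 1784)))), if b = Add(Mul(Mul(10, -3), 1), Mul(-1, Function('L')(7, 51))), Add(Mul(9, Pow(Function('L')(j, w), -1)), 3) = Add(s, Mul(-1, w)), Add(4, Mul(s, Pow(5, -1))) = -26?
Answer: Rational(122675, 68) ≈ 1804.0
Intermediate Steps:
s = -150 (s = Add(-20, Mul(5, -26)) = Add(-20, -130) = -150)
Function('L')(j, w) = Mul(9, Pow(Add(-153, Mul(-1, w)), -1)) (Function('L')(j, w) = Mul(9, Pow(Add(-3, Add(-150, Mul(-1, w))), -1)) = Mul(9, Pow(Add(-153, Mul(-1, w)), -1)))
b = Rational(-2037, 68) (b = Add(Mul(Mul(10, -3), 1), Mul(-1, Mul(-9, Pow(Add(153, 51), -1)))) = Add(Mul(-30, 1), Mul(-1, Mul(-9, Pow(204, -1)))) = Add(-30, Mul(-1, Mul(-9, Rational(1, 204)))) = Add(-30, Mul(-1, Rational(-3, 68))) = Add(-30, Rational(3, 68)) = Rational(-2037, 68) ≈ -29.956)
Add(b, Mul(-1, Add(Function('R')(41, 38), Mul(-1, 1784)))) = Add(Rational(-2037, 68), Mul(-1, Add(-50, Mul(-1, 1784)))) = Add(Rational(-2037, 68), Mul(-1, Add(-50, -1784))) = Add(Rational(-2037, 68), Mul(-1, -1834)) = Add(Rational(-2037, 68), 1834) = Rational(122675, 68)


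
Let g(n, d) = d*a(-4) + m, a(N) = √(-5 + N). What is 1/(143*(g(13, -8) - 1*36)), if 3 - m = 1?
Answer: -17/123838 + 6*I/61919 ≈ -0.00013728 + 9.6901e-5*I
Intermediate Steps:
m = 2 (m = 3 - 1*1 = 3 - 1 = 2)
g(n, d) = 2 + 3*I*d (g(n, d) = d*√(-5 - 4) + 2 = d*√(-9) + 2 = d*(3*I) + 2 = 3*I*d + 2 = 2 + 3*I*d)
1/(143*(g(13, -8) - 1*36)) = 1/(143*((2 + 3*I*(-8)) - 1*36)) = 1/(143*((2 - 24*I) - 36)) = 1/(143*(-34 - 24*I)) = 1/(-4862 - 3432*I) = (-4862 + 3432*I)/35417668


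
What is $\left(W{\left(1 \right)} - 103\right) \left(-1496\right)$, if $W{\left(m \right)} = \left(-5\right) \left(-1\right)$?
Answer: $146608$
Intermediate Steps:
$W{\left(m \right)} = 5$
$\left(W{\left(1 \right)} - 103\right) \left(-1496\right) = \left(5 - 103\right) \left(-1496\right) = \left(-98\right) \left(-1496\right) = 146608$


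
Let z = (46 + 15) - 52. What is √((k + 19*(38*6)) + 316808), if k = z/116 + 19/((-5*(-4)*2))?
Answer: 3*√12003520210/580 ≈ 566.69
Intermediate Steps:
z = 9 (z = 61 - 52 = 9)
k = 641/1160 (k = 9/116 + 19/((-5*(-4)*2)) = 9*(1/116) + 19/((20*2)) = 9/116 + 19/40 = 641/1160 ≈ 0.55259)
√((k + 19*(38*6)) + 316808) = √((641/1160 + 19*(38*6)) + 316808) = √((641/1160 + 19*228) + 316808) = √((641/1160 + 4332) + 316808) = √(5025761/1160 + 316808) = √(372523041/1160) = 3*√12003520210/580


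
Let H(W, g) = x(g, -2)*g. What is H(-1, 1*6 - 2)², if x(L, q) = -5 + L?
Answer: 16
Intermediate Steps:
H(W, g) = g*(-5 + g) (H(W, g) = (-5 + g)*g = g*(-5 + g))
H(-1, 1*6 - 2)² = ((1*6 - 2)*(-5 + (1*6 - 2)))² = ((6 - 2)*(-5 + (6 - 2)))² = (4*(-5 + 4))² = (4*(-1))² = (-4)² = 16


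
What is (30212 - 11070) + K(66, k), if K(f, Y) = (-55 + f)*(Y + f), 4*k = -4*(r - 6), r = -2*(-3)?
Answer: 19868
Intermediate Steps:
r = 6
k = 0 (k = (-4*(6 - 6))/4 = (-4*0)/4 = (¼)*0 = 0)
(30212 - 11070) + K(66, k) = (30212 - 11070) + (66² - 55*0 - 55*66 + 0*66) = 19142 + (4356 + 0 - 3630 + 0) = 19142 + 726 = 19868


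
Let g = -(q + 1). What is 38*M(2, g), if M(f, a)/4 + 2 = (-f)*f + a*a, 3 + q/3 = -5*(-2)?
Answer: 72656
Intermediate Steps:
q = 21 (q = -9 + 3*(-5*(-2)) = -9 + 3*10 = -9 + 30 = 21)
g = -22 (g = -(21 + 1) = -1*22 = -22)
M(f, a) = -8 - 4*f**2 + 4*a**2 (M(f, a) = -8 + 4*((-f)*f + a*a) = -8 + 4*(-f**2 + a**2) = -8 + 4*(a**2 - f**2) = -8 + (-4*f**2 + 4*a**2) = -8 - 4*f**2 + 4*a**2)
38*M(2, g) = 38*(-8 - 4*2**2 + 4*(-22)**2) = 38*(-8 - 4*4 + 4*484) = 38*(-8 - 16 + 1936) = 38*1912 = 72656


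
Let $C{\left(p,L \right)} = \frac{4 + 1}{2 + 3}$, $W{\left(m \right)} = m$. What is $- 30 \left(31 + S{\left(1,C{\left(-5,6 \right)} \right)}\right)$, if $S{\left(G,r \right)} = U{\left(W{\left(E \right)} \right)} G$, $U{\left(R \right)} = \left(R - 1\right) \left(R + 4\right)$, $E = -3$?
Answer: $-810$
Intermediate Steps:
$U{\left(R \right)} = \left(-1 + R\right) \left(4 + R\right)$
$C{\left(p,L \right)} = 1$ ($C{\left(p,L \right)} = \frac{5}{5} = 5 \cdot \frac{1}{5} = 1$)
$S{\left(G,r \right)} = - 4 G$ ($S{\left(G,r \right)} = \left(-4 + \left(-3\right)^{2} + 3 \left(-3\right)\right) G = \left(-4 + 9 - 9\right) G = - 4 G$)
$- 30 \left(31 + S{\left(1,C{\left(-5,6 \right)} \right)}\right) = - 30 \left(31 - 4\right) = \left(-30\right) 27 = -810$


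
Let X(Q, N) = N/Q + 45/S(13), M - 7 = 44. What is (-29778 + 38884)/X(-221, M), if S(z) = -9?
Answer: -59189/34 ≈ -1740.9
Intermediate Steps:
M = 51 (M = 7 + 44 = 51)
X(Q, N) = -5 + N/Q (X(Q, N) = N/Q + 45/(-9) = N/Q + 45*(-⅑) = N/Q - 5 = -5 + N/Q)
(-29778 + 38884)/X(-221, M) = (-29778 + 38884)/(-5 + 51/(-221)) = 9106/(-5 + 51*(-1/221)) = 9106/(-5 - 3/13) = 9106/(-68/13) = 9106*(-13/68) = -59189/34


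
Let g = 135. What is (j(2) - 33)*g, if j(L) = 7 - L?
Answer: -3780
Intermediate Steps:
(j(2) - 33)*g = ((7 - 1*2) - 33)*135 = ((7 - 2) - 33)*135 = (5 - 33)*135 = -28*135 = -3780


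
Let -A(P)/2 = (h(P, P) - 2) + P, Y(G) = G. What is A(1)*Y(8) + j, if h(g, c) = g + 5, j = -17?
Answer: -97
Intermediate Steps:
h(g, c) = 5 + g
A(P) = -6 - 4*P (A(P) = -2*(((5 + P) - 2) + P) = -2*((3 + P) + P) = -2*(3 + 2*P) = -6 - 4*P)
A(1)*Y(8) + j = (-6 - 4*1)*8 - 17 = (-6 - 4)*8 - 17 = -10*8 - 17 = -80 - 17 = -97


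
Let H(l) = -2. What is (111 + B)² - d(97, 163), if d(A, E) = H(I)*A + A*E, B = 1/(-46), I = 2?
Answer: -6984547/2116 ≈ -3300.8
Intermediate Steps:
B = -1/46 ≈ -0.021739
d(A, E) = -2*A + A*E
(111 + B)² - d(97, 163) = (111 - 1/46)² - 97*(-2 + 163) = (5105/46)² - 97*161 = 26061025/2116 - 1*15617 = 26061025/2116 - 15617 = -6984547/2116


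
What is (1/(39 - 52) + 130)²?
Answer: 2852721/169 ≈ 16880.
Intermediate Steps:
(1/(39 - 52) + 130)² = (1/(-13) + 130)² = (-1/13 + 130)² = (1689/13)² = 2852721/169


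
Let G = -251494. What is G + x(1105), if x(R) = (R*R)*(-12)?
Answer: -14903794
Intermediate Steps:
x(R) = -12*R² (x(R) = R²*(-12) = -12*R²)
G + x(1105) = -251494 - 12*1105² = -251494 - 12*1221025 = -251494 - 14652300 = -14903794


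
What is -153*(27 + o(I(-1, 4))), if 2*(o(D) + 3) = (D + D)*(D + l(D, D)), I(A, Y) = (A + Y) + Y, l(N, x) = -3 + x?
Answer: -15453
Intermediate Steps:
I(A, Y) = A + 2*Y
o(D) = -3 + D*(-3 + 2*D) (o(D) = -3 + ((D + D)*(D + (-3 + D)))/2 = -3 + ((2*D)*(-3 + 2*D))/2 = -3 + (2*D*(-3 + 2*D))/2 = -3 + D*(-3 + 2*D))
-153*(27 + o(I(-1, 4))) = -153*(27 + (-3 + (-1 + 2*4)² + (-1 + 2*4)*(-3 + (-1 + 2*4)))) = -153*(27 + (-3 + (-1 + 8)² + (-1 + 8)*(-3 + (-1 + 8)))) = -153*(27 + (-3 + 7² + 7*(-3 + 7))) = -153*(27 + (-3 + 49 + 7*4)) = -153*(27 + (-3 + 49 + 28)) = -153*(27 + 74) = -153*101 = -15453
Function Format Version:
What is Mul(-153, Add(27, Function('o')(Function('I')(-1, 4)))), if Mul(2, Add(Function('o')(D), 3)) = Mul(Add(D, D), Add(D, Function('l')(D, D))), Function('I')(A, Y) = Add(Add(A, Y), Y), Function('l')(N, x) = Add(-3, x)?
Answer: -15453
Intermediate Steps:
Function('I')(A, Y) = Add(A, Mul(2, Y))
Function('o')(D) = Add(-3, Mul(D, Add(-3, Mul(2, D)))) (Function('o')(D) = Add(-3, Mul(Rational(1, 2), Mul(Add(D, D), Add(D, Add(-3, D))))) = Add(-3, Mul(Rational(1, 2), Mul(Mul(2, D), Add(-3, Mul(2, D))))) = Add(-3, Mul(Rational(1, 2), Mul(2, D, Add(-3, Mul(2, D))))) = Add(-3, Mul(D, Add(-3, Mul(2, D)))))
Mul(-153, Add(27, Function('o')(Function('I')(-1, 4)))) = Mul(-153, Add(27, Add(-3, Pow(Add(-1, Mul(2, 4)), 2), Mul(Add(-1, Mul(2, 4)), Add(-3, Add(-1, Mul(2, 4))))))) = Mul(-153, Add(27, Add(-3, Pow(Add(-1, 8), 2), Mul(Add(-1, 8), Add(-3, Add(-1, 8)))))) = Mul(-153, Add(27, Add(-3, Pow(7, 2), Mul(7, Add(-3, 7))))) = Mul(-153, Add(27, Add(-3, 49, Mul(7, 4)))) = Mul(-153, Add(27, Add(-3, 49, 28))) = Mul(-153, Add(27, 74)) = Mul(-153, 101) = -15453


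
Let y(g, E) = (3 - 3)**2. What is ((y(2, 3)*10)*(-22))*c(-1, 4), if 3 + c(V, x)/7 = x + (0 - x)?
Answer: 0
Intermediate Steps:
y(g, E) = 0 (y(g, E) = 0**2 = 0)
c(V, x) = -21 (c(V, x) = -21 + 7*(x + (0 - x)) = -21 + 7*(x - x) = -21 + 7*0 = -21 + 0 = -21)
((y(2, 3)*10)*(-22))*c(-1, 4) = ((0*10)*(-22))*(-21) = (0*(-22))*(-21) = 0*(-21) = 0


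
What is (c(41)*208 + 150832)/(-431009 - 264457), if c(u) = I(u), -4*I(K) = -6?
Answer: -75572/347733 ≈ -0.21733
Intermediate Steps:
I(K) = 3/2 (I(K) = -¼*(-6) = 3/2)
c(u) = 3/2
(c(41)*208 + 150832)/(-431009 - 264457) = ((3/2)*208 + 150832)/(-431009 - 264457) = (312 + 150832)/(-695466) = 151144*(-1/695466) = -75572/347733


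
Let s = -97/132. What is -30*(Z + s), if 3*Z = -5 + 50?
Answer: -9415/22 ≈ -427.95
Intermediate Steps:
Z = 15 (Z = (-5 + 50)/3 = (⅓)*45 = 15)
s = -97/132 (s = -97*1/132 = -97/132 ≈ -0.73485)
-30*(Z + s) = -30*(15 - 97/132) = -30*1883/132 = -9415/22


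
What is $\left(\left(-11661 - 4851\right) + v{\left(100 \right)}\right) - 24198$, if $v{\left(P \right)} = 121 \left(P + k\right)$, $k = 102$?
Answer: $-16268$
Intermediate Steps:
$v{\left(P \right)} = 12342 + 121 P$ ($v{\left(P \right)} = 121 \left(P + 102\right) = 121 \left(102 + P\right) = 12342 + 121 P$)
$\left(\left(-11661 - 4851\right) + v{\left(100 \right)}\right) - 24198 = \left(\left(-11661 - 4851\right) + \left(12342 + 121 \cdot 100\right)\right) - 24198 = \left(\left(-11661 - 4851\right) + \left(12342 + 12100\right)\right) - 24198 = \left(-16512 + 24442\right) - 24198 = 7930 - 24198 = -16268$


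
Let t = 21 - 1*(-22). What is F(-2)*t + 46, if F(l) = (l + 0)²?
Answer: 218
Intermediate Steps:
t = 43 (t = 21 + 22 = 43)
F(l) = l²
F(-2)*t + 46 = (-2)²*43 + 46 = 4*43 + 46 = 172 + 46 = 218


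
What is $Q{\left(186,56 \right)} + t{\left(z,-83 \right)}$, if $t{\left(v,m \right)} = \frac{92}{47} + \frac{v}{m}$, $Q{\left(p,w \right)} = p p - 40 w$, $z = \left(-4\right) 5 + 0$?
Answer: $\frac{126229332}{3901} \approx 32358.0$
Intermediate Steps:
$z = -20$ ($z = -20 + 0 = -20$)
$Q{\left(p,w \right)} = p^{2} - 40 w$
$t{\left(v,m \right)} = \frac{92}{47} + \frac{v}{m}$ ($t{\left(v,m \right)} = 92 \cdot \frac{1}{47} + \frac{v}{m} = \frac{92}{47} + \frac{v}{m}$)
$Q{\left(186,56 \right)} + t{\left(z,-83 \right)} = \left(186^{2} - 2240\right) + \left(\frac{92}{47} - \frac{20}{-83}\right) = \left(34596 - 2240\right) + \left(\frac{92}{47} - - \frac{20}{83}\right) = 32356 + \left(\frac{92}{47} + \frac{20}{83}\right) = 32356 + \frac{8576}{3901} = \frac{126229332}{3901}$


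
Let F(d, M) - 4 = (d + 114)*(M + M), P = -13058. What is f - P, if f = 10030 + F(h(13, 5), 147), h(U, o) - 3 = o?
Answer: 58960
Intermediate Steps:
h(U, o) = 3 + o
F(d, M) = 4 + 2*M*(114 + d) (F(d, M) = 4 + (d + 114)*(M + M) = 4 + (114 + d)*(2*M) = 4 + 2*M*(114 + d))
f = 45902 (f = 10030 + (4 + 228*147 + 2*147*(3 + 5)) = 10030 + (4 + 33516 + 2*147*8) = 10030 + (4 + 33516 + 2352) = 10030 + 35872 = 45902)
f - P = 45902 - 1*(-13058) = 45902 + 13058 = 58960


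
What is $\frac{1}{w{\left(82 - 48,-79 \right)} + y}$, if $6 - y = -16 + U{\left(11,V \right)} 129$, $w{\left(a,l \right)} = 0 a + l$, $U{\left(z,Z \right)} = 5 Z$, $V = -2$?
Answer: $\frac{1}{1233} \approx 0.00081103$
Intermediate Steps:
$w{\left(a,l \right)} = l$ ($w{\left(a,l \right)} = 0 + l = l$)
$y = 1312$ ($y = 6 - \left(-16 + 5 \left(-2\right) 129\right) = 6 - \left(-16 - 1290\right) = 6 - -1306 = 6 + 1306 = 1312$)
$\frac{1}{w{\left(82 - 48,-79 \right)} + y} = \frac{1}{-79 + 1312} = \frac{1}{1233}$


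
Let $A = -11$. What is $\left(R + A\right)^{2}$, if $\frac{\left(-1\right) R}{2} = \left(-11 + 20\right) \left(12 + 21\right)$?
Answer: $366025$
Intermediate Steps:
$R = -594$ ($R = - 2 \left(-11 + 20\right) \left(12 + 21\right) = - 2 \cdot 9 \cdot 33 = \left(-2\right) 297 = -594$)
$\left(R + A\right)^{2} = \left(-594 - 11\right)^{2} = \left(-605\right)^{2} = 366025$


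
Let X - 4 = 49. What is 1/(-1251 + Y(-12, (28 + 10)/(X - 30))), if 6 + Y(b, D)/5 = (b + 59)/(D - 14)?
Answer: -284/369209 ≈ -0.00076921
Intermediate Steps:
X = 53 (X = 4 + 49 = 53)
Y(b, D) = -30 + 5*(59 + b)/(-14 + D) (Y(b, D) = -30 + 5*((b + 59)/(D - 14)) = -30 + 5*((59 + b)/(-14 + D)) = -30 + 5*(59 + b)/(-14 + D))
1/(-1251 + Y(-12, (28 + 10)/(X - 30))) = 1/(-1251 + 5*(143 - 12 - 6*(28 + 10)/(53 - 30))/(-14 + (28 + 10)/(53 - 30))) = 1/(-1251 + 5*(143 - 12 - 228/23)/(-14 + 38/23)) = 1/(-1251 + 5*(143 - 12 - 228/23)/(-14 + 38*(1/23))) = 1/(-1251 + 5*(143 - 12 - 6*38/23)/(-14 + 38/23)) = 1/(-1251 + 5*(143 - 12 - 228/23)/(-284/23)) = 1/(-1251 + 5*(-23/284)*(2785/23)) = 1/(-1251 - 13925/284) = 1/(-369209/284) = -284/369209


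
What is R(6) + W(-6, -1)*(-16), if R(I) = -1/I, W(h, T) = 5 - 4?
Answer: -97/6 ≈ -16.167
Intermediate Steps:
W(h, T) = 1
R(6) + W(-6, -1)*(-16) = -1/6 + 1*(-16) = -1*⅙ - 16 = -⅙ - 16 = -97/6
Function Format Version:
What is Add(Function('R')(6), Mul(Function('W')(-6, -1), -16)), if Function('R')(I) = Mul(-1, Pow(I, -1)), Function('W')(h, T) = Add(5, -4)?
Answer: Rational(-97, 6) ≈ -16.167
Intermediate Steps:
Function('W')(h, T) = 1
Add(Function('R')(6), Mul(Function('W')(-6, -1), -16)) = Add(Mul(-1, Pow(6, -1)), Mul(1, -16)) = Add(Mul(-1, Rational(1, 6)), -16) = Add(Rational(-1, 6), -16) = Rational(-97, 6)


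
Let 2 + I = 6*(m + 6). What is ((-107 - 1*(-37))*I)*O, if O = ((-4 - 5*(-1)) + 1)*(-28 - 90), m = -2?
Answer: 363440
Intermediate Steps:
I = 22 (I = -2 + 6*(-2 + 6) = -2 + 6*4 = -2 + 24 = 22)
O = -236 (O = ((-4 + 5) + 1)*(-118) = (1 + 1)*(-118) = 2*(-118) = -236)
((-107 - 1*(-37))*I)*O = ((-107 - 1*(-37))*22)*(-236) = ((-107 + 37)*22)*(-236) = -70*22*(-236) = -1540*(-236) = 363440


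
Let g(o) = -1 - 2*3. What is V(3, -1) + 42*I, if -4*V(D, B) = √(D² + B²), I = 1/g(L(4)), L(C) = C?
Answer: -6 - √10/4 ≈ -6.7906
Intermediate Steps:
g(o) = -7 (g(o) = -1 - 6 = -7)
I = -⅐ (I = 1/(-7) = -⅐ ≈ -0.14286)
V(D, B) = -√(B² + D²)/4 (V(D, B) = -√(D² + B²)/4 = -√(B² + D²)/4)
V(3, -1) + 42*I = -√((-1)² + 3²)/4 + 42*(-⅐) = -√(1 + 9)/4 - 6 = -√10/4 - 6 = -6 - √10/4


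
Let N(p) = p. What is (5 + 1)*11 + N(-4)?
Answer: 62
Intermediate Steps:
(5 + 1)*11 + N(-4) = (5 + 1)*11 - 4 = 6*11 - 4 = 66 - 4 = 62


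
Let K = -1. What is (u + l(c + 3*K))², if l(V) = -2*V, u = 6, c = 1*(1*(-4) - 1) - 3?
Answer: 784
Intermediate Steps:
c = -8 (c = 1*(-4 - 1) - 3 = 1*(-5) - 3 = -5 - 3 = -8)
(u + l(c + 3*K))² = (6 - 2*(-8 + 3*(-1)))² = (6 - 2*(-8 - 3))² = (6 - 2*(-11))² = (6 + 22)² = 28² = 784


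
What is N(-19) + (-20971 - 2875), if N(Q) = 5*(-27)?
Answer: -23981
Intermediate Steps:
N(Q) = -135
N(-19) + (-20971 - 2875) = -135 + (-20971 - 2875) = -135 - 23846 = -23981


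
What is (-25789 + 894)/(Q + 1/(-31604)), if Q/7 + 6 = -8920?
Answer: 786781580/1974681129 ≈ 0.39843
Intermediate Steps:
Q = -62482 (Q = -42 + 7*(-8920) = -42 - 62440 = -62482)
(-25789 + 894)/(Q + 1/(-31604)) = (-25789 + 894)/(-62482 + 1/(-31604)) = -24895/(-62482 - 1/31604) = -24895/(-1974681129/31604) = -24895*(-31604/1974681129) = 786781580/1974681129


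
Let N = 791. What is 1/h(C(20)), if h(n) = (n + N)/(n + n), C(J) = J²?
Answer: 800/1191 ≈ 0.67170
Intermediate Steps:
h(n) = (791 + n)/(2*n) (h(n) = (n + 791)/(n + n) = (791 + n)/((2*n)) = (791 + n)*(1/(2*n)) = (791 + n)/(2*n))
1/h(C(20)) = 1/((791 + 20²)/(2*(20²))) = 1/((½)*(791 + 400)/400) = 1/((½)*(1/400)*1191) = 1/(1191/800) = 800/1191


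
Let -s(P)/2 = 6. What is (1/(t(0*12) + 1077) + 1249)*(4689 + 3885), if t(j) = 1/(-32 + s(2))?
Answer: 507464253618/47387 ≈ 1.0709e+7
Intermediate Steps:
s(P) = -12 (s(P) = -2*6 = -12)
t(j) = -1/44 (t(j) = 1/(-32 - 12) = 1/(-44) = -1/44)
(1/(t(0*12) + 1077) + 1249)*(4689 + 3885) = (1/(-1/44 + 1077) + 1249)*(4689 + 3885) = (1/(47387/44) + 1249)*8574 = (44/47387 + 1249)*8574 = (59186407/47387)*8574 = 507464253618/47387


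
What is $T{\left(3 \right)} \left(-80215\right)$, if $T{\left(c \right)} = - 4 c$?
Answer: $962580$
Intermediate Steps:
$T{\left(3 \right)} \left(-80215\right) = \left(-4\right) 3 \left(-80215\right) = \left(-12\right) \left(-80215\right) = 962580$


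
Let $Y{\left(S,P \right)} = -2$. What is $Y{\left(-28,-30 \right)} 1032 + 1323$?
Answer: $-741$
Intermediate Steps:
$Y{\left(-28,-30 \right)} 1032 + 1323 = \left(-2\right) 1032 + 1323 = -2064 + 1323 = -741$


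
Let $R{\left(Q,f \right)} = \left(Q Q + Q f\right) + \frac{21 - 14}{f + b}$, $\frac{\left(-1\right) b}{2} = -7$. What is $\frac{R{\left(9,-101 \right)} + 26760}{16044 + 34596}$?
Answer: $\frac{2256077}{4405680} \approx 0.51208$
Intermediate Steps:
$b = 14$ ($b = \left(-2\right) \left(-7\right) = 14$)
$R{\left(Q,f \right)} = Q^{2} + \frac{7}{14 + f} + Q f$ ($R{\left(Q,f \right)} = \left(Q Q + Q f\right) + \frac{21 - 14}{f + 14} = \left(Q^{2} + Q f\right) + \frac{7}{14 + f} = Q^{2} + \frac{7}{14 + f} + Q f$)
$\frac{R{\left(9,-101 \right)} + 26760}{16044 + 34596} = \frac{\frac{7 + 14 \cdot 9^{2} + 9 \left(-101\right)^{2} - 101 \cdot 9^{2} + 14 \cdot 9 \left(-101\right)}{14 - 101} + 26760}{16044 + 34596} = \frac{\frac{7 + 14 \cdot 81 + 9 \cdot 10201 - 8181 - 12726}{-87} + 26760}{50640} = \left(- \frac{7 + 1134 + 91809 - 8181 - 12726}{87} + 26760\right) \frac{1}{50640} = \left(\left(- \frac{1}{87}\right) 72043 + 26760\right) \frac{1}{50640} = \left(- \frac{72043}{87} + 26760\right) \frac{1}{50640} = \frac{2256077}{87} \cdot \frac{1}{50640} = \frac{2256077}{4405680}$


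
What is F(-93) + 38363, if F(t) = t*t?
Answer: 47012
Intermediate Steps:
F(t) = t**2
F(-93) + 38363 = (-93)**2 + 38363 = 8649 + 38363 = 47012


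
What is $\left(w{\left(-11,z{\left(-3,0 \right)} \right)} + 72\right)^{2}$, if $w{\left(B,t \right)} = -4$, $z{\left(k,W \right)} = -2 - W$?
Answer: $4624$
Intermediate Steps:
$\left(w{\left(-11,z{\left(-3,0 \right)} \right)} + 72\right)^{2} = \left(-4 + 72\right)^{2} = 68^{2} = 4624$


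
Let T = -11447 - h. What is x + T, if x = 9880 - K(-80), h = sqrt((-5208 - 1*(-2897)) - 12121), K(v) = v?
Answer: -1487 - 4*I*sqrt(902) ≈ -1487.0 - 120.13*I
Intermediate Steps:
h = 4*I*sqrt(902) (h = sqrt((-5208 + 2897) - 12121) = sqrt(-2311 - 12121) = sqrt(-14432) = 4*I*sqrt(902) ≈ 120.13*I)
x = 9960 (x = 9880 - 1*(-80) = 9880 + 80 = 9960)
T = -11447 - 4*I*sqrt(902) ≈ -11447.0 - 120.13*I
x + T = 9960 + (-11447 - 4*I*sqrt(902)) = -1487 - 4*I*sqrt(902)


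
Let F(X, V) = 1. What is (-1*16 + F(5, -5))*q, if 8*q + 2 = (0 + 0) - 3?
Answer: 75/8 ≈ 9.3750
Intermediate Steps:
q = -5/8 (q = -1/4 + ((0 + 0) - 3)/8 = -1/4 + (0 - 3)/8 = -1/4 + (1/8)*(-3) = -1/4 - 3/8 = -5/8 ≈ -0.62500)
(-1*16 + F(5, -5))*q = (-1*16 + 1)*(-5/8) = (-16 + 1)*(-5/8) = -15*(-5/8) = 75/8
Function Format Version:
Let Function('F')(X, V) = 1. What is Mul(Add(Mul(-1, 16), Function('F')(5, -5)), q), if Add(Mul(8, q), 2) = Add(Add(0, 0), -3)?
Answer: Rational(75, 8) ≈ 9.3750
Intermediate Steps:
q = Rational(-5, 8) (q = Add(Rational(-1, 4), Mul(Rational(1, 8), Add(Add(0, 0), -3))) = Add(Rational(-1, 4), Mul(Rational(1, 8), Add(0, -3))) = Add(Rational(-1, 4), Mul(Rational(1, 8), -3)) = Add(Rational(-1, 4), Rational(-3, 8)) = Rational(-5, 8) ≈ -0.62500)
Mul(Add(Mul(-1, 16), Function('F')(5, -5)), q) = Mul(Add(Mul(-1, 16), 1), Rational(-5, 8)) = Mul(Add(-16, 1), Rational(-5, 8)) = Mul(-15, Rational(-5, 8)) = Rational(75, 8)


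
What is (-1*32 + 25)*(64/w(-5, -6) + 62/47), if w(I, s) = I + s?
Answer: 16282/517 ≈ 31.493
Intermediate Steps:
(-1*32 + 25)*(64/w(-5, -6) + 62/47) = (-1*32 + 25)*(64/(-5 - 6) + 62/47) = (-32 + 25)*(64/(-11) + 62*(1/47)) = -7*(64*(-1/11) + 62/47) = -7*(-64/11 + 62/47) = -7*(-2326/517) = 16282/517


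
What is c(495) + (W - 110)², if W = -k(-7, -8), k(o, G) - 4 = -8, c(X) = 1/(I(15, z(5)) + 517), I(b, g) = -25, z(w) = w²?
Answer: 5528113/492 ≈ 11236.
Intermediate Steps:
c(X) = 1/492 (c(X) = 1/(-25 + 517) = 1/492)
k(o, G) = -4 (k(o, G) = 4 - 8 = -4)
W = 4 (W = -1*(-4) = 4)
c(495) + (W - 110)² = 1/492 + (4 - 110)² = 1/492 + (-106)² = 1/492 + 11236 = 5528113/492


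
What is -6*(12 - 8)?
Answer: -24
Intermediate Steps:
-6*(12 - 8) = -6*4 = -24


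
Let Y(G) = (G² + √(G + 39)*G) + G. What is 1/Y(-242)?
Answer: 241/14104728 + I*√203/14104728 ≈ 1.7086e-5 + 1.0101e-6*I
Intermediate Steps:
Y(G) = G + G² + G*√(39 + G) (Y(G) = (G² + √(39 + G)*G) + G = (G² + G*√(39 + G)) + G = G + G² + G*√(39 + G))
1/Y(-242) = 1/(-242*(1 - 242 + √(39 - 242))) = 1/(-242*(1 - 242 + √(-203))) = 1/(-242*(1 - 242 + I*√203)) = 1/(-242*(-241 + I*√203)) = 1/(58322 - 242*I*√203)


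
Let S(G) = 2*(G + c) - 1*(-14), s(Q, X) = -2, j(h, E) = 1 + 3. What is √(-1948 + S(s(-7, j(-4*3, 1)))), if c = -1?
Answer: 2*I*√485 ≈ 44.045*I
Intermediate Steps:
j(h, E) = 4
S(G) = 12 + 2*G (S(G) = 2*(G - 1) - 1*(-14) = 2*(-1 + G) + 14 = (-2 + 2*G) + 14 = 12 + 2*G)
√(-1948 + S(s(-7, j(-4*3, 1)))) = √(-1948 + (12 + 2*(-2))) = √(-1948 + (12 - 4)) = √(-1948 + 8) = √(-1940) = 2*I*√485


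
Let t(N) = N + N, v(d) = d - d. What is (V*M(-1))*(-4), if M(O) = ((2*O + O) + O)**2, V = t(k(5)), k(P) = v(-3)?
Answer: 0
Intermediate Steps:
v(d) = 0
k(P) = 0
t(N) = 2*N
V = 0 (V = 2*0 = 0)
M(O) = 16*O**2 (M(O) = (3*O + O)**2 = (4*O)**2 = 16*O**2)
(V*M(-1))*(-4) = (0*(16*(-1)**2))*(-4) = (0*(16*1))*(-4) = (0*16)*(-4) = 0*(-4) = 0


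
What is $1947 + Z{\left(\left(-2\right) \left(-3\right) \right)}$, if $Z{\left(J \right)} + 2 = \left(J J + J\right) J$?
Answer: $2197$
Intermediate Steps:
$Z{\left(J \right)} = -2 + J \left(J + J^{2}\right)$ ($Z{\left(J \right)} = -2 + \left(J J + J\right) J = -2 + \left(J^{2} + J\right) J = -2 + \left(J + J^{2}\right) J = -2 + J \left(J + J^{2}\right)$)
$1947 + Z{\left(\left(-2\right) \left(-3\right) \right)} = 1947 + \left(-2 + \left(\left(-2\right) \left(-3\right)\right)^{2} + \left(\left(-2\right) \left(-3\right)\right)^{3}\right) = 1947 + \left(-2 + 6^{2} + 6^{3}\right) = 1947 + \left(-2 + 36 + 216\right) = 1947 + 250 = 2197$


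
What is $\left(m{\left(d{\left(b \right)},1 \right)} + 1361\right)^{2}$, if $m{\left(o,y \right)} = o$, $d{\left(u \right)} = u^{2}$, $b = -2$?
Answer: $1863225$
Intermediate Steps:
$\left(m{\left(d{\left(b \right)},1 \right)} + 1361\right)^{2} = \left(\left(-2\right)^{2} + 1361\right)^{2} = \left(4 + 1361\right)^{2} = 1365^{2} = 1863225$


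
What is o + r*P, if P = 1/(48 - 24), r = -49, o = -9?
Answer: -265/24 ≈ -11.042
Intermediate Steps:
P = 1/24 ≈ 0.041667
o + r*P = -9 - 49*1/24 = -9 - 49/24 = -265/24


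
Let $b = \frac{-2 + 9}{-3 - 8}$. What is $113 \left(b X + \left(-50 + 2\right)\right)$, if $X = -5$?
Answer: $- \frac{55709}{11} \approx -5064.5$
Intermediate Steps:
$b = - \frac{7}{11}$ ($b = \frac{7}{-11} = 7 \left(- \frac{1}{11}\right) = - \frac{7}{11} \approx -0.63636$)
$113 \left(b X + \left(-50 + 2\right)\right) = 113 \left(\left(- \frac{7}{11}\right) \left(-5\right) + \left(-50 + 2\right)\right) = 113 \left(\frac{35}{11} - 48\right) = 113 \left(- \frac{493}{11}\right) = - \frac{55709}{11}$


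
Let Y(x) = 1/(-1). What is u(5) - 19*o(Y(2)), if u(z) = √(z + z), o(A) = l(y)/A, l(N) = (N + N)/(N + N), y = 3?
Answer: 19 + √10 ≈ 22.162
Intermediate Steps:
l(N) = 1 (l(N) = (2*N)/((2*N)) = (2*N)*(1/(2*N)) = 1)
Y(x) = -1
o(A) = 1/A
u(z) = √2*√z (u(z) = √(2*z) = √2*√z)
u(5) - 19*o(Y(2)) = √2*√5 - 19/(-1) = √10 - 19*(-1) = √10 + 19 = 19 + √10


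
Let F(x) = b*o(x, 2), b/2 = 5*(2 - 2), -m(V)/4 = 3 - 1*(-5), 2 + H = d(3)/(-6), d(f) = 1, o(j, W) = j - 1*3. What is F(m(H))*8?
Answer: 0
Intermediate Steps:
o(j, W) = -3 + j (o(j, W) = j - 3 = -3 + j)
H = -13/6 (H = -2 + 1/(-6) = -2 + 1*(-⅙) = -2 - ⅙ = -13/6 ≈ -2.1667)
m(V) = -32 (m(V) = -4*(3 - 1*(-5)) = -4*(3 + 5) = -4*8 = -32)
b = 0 (b = 2*(5*(2 - 2)) = 2*(5*0) = 2*0 = 0)
F(x) = 0 (F(x) = 0*(-3 + x) = 0)
F(m(H))*8 = 0*8 = 0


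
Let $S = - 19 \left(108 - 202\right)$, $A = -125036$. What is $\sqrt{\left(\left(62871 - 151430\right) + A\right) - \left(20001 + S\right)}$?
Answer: $i \sqrt{235382} \approx 485.16 i$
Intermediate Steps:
$S = 1786$ ($S = \left(-19\right) \left(-94\right) = 1786$)
$\sqrt{\left(\left(62871 - 151430\right) + A\right) - \left(20001 + S\right)} = \sqrt{\left(\left(62871 - 151430\right) - 125036\right) - 21787} = \sqrt{\left(-88559 - 125036\right) - 21787} = \sqrt{-213595 - 21787} = \sqrt{-235382} = i \sqrt{235382}$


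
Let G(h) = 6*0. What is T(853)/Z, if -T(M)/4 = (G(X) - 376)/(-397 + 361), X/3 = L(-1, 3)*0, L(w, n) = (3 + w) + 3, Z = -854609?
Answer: 376/7691481 ≈ 4.8885e-5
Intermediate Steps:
L(w, n) = 6 + w
X = 0 (X = 3*((6 - 1)*0) = 3*(5*0) = 3*0 = 0)
G(h) = 0
T(M) = -376/9 (T(M) = -4*(0 - 376)/(-397 + 361) = -(-1504)/(-36) = -(-1504)*(-1)/36 = -4*94/9 = -376/9)
T(853)/Z = -376/9/(-854609) = -376/9*(-1/854609) = 376/7691481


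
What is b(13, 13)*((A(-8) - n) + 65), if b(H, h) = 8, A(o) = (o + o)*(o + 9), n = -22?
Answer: 568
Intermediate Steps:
A(o) = 2*o*(9 + o) (A(o) = (2*o)*(9 + o) = 2*o*(9 + o))
b(13, 13)*((A(-8) - n) + 65) = 8*((2*(-8)*(9 - 8) - 1*(-22)) + 65) = 8*((2*(-8)*1 + 22) + 65) = 8*((-16 + 22) + 65) = 8*(6 + 65) = 8*71 = 568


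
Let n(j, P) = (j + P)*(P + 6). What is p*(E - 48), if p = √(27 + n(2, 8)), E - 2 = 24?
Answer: -22*√167 ≈ -284.30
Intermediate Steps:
E = 26 (E = 2 + 24 = 26)
n(j, P) = (6 + P)*(P + j) (n(j, P) = (P + j)*(6 + P) = (6 + P)*(P + j))
p = √167 (p = √(27 + (8² + 6*8 + 6*2 + 8*2)) = √(27 + (64 + 48 + 12 + 16)) = √(27 + 140) = √167 ≈ 12.923)
p*(E - 48) = √167*(26 - 48) = √167*(-22) = -22*√167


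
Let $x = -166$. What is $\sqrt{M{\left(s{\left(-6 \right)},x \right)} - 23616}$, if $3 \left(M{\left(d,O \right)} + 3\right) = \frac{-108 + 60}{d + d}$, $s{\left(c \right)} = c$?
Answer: $\frac{i \sqrt{212559}}{3} \approx 153.68 i$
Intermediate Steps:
$M{\left(d,O \right)} = -3 - \frac{8}{d}$ ($M{\left(d,O \right)} = -3 + \frac{\left(-108 + 60\right) \frac{1}{d + d}}{3} = -3 + \frac{\left(-48\right) \frac{1}{2 d}}{3} = -3 + \frac{\left(-24\right) \frac{1}{d}}{3} = -3 - \frac{8}{d}$)
$\sqrt{M{\left(s{\left(-6 \right)},x \right)} - 23616} = \sqrt{\left(-3 - \frac{8}{-6}\right) - 23616} = \sqrt{\left(-3 - - \frac{4}{3}\right) - 23616} = \sqrt{\left(-3 + \frac{4}{3}\right) - 23616} = \sqrt{- \frac{5}{3} - 23616} = \sqrt{- \frac{70853}{3}} = \frac{i \sqrt{212559}}{3}$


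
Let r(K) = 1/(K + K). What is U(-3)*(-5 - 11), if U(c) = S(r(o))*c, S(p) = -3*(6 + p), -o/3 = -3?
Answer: -872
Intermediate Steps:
o = 9 (o = -3*(-3) = 9)
r(K) = 1/(2*K)
S(p) = -18 - 3*p
U(c) = -109*c/6 (U(c) = (-18 - 3/(2*9))*c = (-18 - 3*1/18)*c = (-18 - 1/6)*c = -109*c/6)
U(-3)*(-5 - 11) = (-109/6*(-3))*(-5 - 11) = (109/2)*(-16) = -872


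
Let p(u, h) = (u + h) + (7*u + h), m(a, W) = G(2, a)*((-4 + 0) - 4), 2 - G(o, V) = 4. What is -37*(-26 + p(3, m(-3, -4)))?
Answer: -1110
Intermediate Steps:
G(o, V) = -2 (G(o, V) = 2 - 1*4 = 2 - 4 = -2)
m(a, W) = 16 (m(a, W) = -2*((-4 + 0) - 4) = -2*(-4 - 4) = -2*(-8) = 16)
p(u, h) = 2*h + 8*u (p(u, h) = (h + u) + (h + 7*u) = 2*h + 8*u)
-37*(-26 + p(3, m(-3, -4))) = -37*(-26 + (2*16 + 8*3)) = -37*(-26 + (32 + 24)) = -37*(-26 + 56) = -37*30 = -1110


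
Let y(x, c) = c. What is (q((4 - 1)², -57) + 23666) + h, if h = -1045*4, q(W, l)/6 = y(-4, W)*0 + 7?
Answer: 19528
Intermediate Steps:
q(W, l) = 42 (q(W, l) = 6*(W*0 + 7) = 6*(0 + 7) = 6*7 = 42)
h = -4180
(q((4 - 1)², -57) + 23666) + h = (42 + 23666) - 4180 = 23708 - 4180 = 19528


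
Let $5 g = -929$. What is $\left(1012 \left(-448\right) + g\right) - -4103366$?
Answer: $\frac{18249021}{5} \approx 3.6498 \cdot 10^{6}$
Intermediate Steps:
$g = - \frac{929}{5}$ ($g = \frac{1}{5} \left(-929\right) = - \frac{929}{5} \approx -185.8$)
$\left(1012 \left(-448\right) + g\right) - -4103366 = \left(1012 \left(-448\right) - \frac{929}{5}\right) - -4103366 = \left(-453376 - \frac{929}{5}\right) + 4103366 = - \frac{2267809}{5} + 4103366 = \frac{18249021}{5}$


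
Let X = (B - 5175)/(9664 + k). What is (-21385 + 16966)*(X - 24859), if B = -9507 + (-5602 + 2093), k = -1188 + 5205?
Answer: 1502964517230/13681 ≈ 1.0986e+8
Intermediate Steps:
k = 4017
B = -13016 (B = -9507 - 3509 = -13016)
X = -18191/13681 (X = (-13016 - 5175)/(9664 + 4017) = -18191/13681 ≈ -1.3297)
(-21385 + 16966)*(X - 24859) = (-21385 + 16966)*(-18191/13681 - 24859) = -4419*(-340114170/13681) = 1502964517230/13681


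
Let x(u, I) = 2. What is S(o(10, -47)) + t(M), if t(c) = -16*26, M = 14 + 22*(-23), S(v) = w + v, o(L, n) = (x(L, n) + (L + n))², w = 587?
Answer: 1396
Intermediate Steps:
o(L, n) = (2 + L + n)² (o(L, n) = (2 + (L + n))² = (2 + L + n)²)
S(v) = 587 + v
M = -492 (M = 14 - 506 = -492)
t(c) = -416
S(o(10, -47)) + t(M) = (587 + (2 + 10 - 47)²) - 416 = (587 + (-35)²) - 416 = (587 + 1225) - 416 = 1812 - 416 = 1396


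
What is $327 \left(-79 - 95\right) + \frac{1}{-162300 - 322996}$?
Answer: $- \frac{27612371809}{485296} \approx -56898.0$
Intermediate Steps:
$327 \left(-79 - 95\right) + \frac{1}{-162300 - 322996} = 327 \left(-174\right) + \frac{1}{-485296} = -56898 - \frac{1}{485296} = - \frac{27612371809}{485296}$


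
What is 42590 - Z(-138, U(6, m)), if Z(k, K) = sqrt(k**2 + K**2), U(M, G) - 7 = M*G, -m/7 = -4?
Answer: 42590 - sqrt(49669) ≈ 42367.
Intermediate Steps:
m = 28 (m = -7*(-4) = 28)
U(M, G) = 7 + G*M (U(M, G) = 7 + M*G = 7 + G*M)
Z(k, K) = sqrt(K**2 + k**2)
42590 - Z(-138, U(6, m)) = 42590 - sqrt((7 + 28*6)**2 + (-138)**2) = 42590 - sqrt((7 + 168)**2 + 19044) = 42590 - sqrt(175**2 + 19044) = 42590 - sqrt(30625 + 19044) = 42590 - sqrt(49669)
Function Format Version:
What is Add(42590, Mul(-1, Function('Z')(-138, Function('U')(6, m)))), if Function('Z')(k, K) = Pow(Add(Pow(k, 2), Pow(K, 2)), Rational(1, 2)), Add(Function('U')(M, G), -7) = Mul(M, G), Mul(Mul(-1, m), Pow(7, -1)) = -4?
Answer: Add(42590, Mul(-1, Pow(49669, Rational(1, 2)))) ≈ 42367.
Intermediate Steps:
m = 28 (m = Mul(-7, -4) = 28)
Function('U')(M, G) = Add(7, Mul(G, M)) (Function('U')(M, G) = Add(7, Mul(M, G)) = Add(7, Mul(G, M)))
Function('Z')(k, K) = Pow(Add(Pow(K, 2), Pow(k, 2)), Rational(1, 2))
Add(42590, Mul(-1, Function('Z')(-138, Function('U')(6, m)))) = Add(42590, Mul(-1, Pow(Add(Pow(Add(7, Mul(28, 6)), 2), Pow(-138, 2)), Rational(1, 2)))) = Add(42590, Mul(-1, Pow(Add(Pow(Add(7, 168), 2), 19044), Rational(1, 2)))) = Add(42590, Mul(-1, Pow(Add(Pow(175, 2), 19044), Rational(1, 2)))) = Add(42590, Mul(-1, Pow(Add(30625, 19044), Rational(1, 2)))) = Add(42590, Mul(-1, Pow(49669, Rational(1, 2))))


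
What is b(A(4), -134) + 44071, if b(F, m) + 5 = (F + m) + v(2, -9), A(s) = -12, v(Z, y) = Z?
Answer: 43922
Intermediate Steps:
b(F, m) = -3 + F + m (b(F, m) = -5 + ((F + m) + 2) = -5 + (2 + F + m) = -3 + F + m)
b(A(4), -134) + 44071 = (-3 - 12 - 134) + 44071 = -149 + 44071 = 43922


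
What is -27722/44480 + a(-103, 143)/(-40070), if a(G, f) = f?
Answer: -55859059/89115680 ≈ -0.62681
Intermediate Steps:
-27722/44480 + a(-103, 143)/(-40070) = -27722/44480 + 143/(-40070) = -27722*1/44480 + 143*(-1/40070) = -13861/22240 - 143/40070 = -55859059/89115680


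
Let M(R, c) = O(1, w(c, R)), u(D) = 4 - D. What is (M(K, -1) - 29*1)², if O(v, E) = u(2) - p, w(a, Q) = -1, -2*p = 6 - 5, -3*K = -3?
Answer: 2809/4 ≈ 702.25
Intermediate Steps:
K = 1 (K = -⅓*(-3) = 1)
p = -½ (p = -(6 - 5)/2 = -½*1 = -½ ≈ -0.50000)
O(v, E) = 5/2 (O(v, E) = (4 - 1*2) - 1*(-½) = (4 - 2) + ½ = 2 + ½ = 5/2)
M(R, c) = 5/2
(M(K, -1) - 29*1)² = (5/2 - 29*1)² = (5/2 - 29)² = (-53/2)² = 2809/4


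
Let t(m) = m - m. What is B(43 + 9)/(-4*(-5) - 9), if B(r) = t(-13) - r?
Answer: -52/11 ≈ -4.7273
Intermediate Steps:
t(m) = 0
B(r) = -r (B(r) = 0 - r = -r)
B(43 + 9)/(-4*(-5) - 9) = (-(43 + 9))/(-4*(-5) - 9) = (-1*52)/(20 - 9) = -52/11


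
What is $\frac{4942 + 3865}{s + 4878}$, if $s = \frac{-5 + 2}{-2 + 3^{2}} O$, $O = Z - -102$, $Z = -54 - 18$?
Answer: $\frac{61649}{34056} \approx 1.8102$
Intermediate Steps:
$Z = -72$
$O = 30$ ($O = -72 - -102 = -72 + 102 = 30$)
$s = - \frac{90}{7}$ ($s = \frac{-5 + 2}{-2 + 3^{2}} \cdot 30 = - \frac{3}{-2 + 9} \cdot 30 = - \frac{3}{7} \cdot 30 = \left(-3\right) \frac{1}{7} \cdot 30 = \left(- \frac{3}{7}\right) 30 = - \frac{90}{7} \approx -12.857$)
$\frac{4942 + 3865}{s + 4878} = \frac{4942 + 3865}{- \frac{90}{7} + 4878} = \frac{8807}{\frac{34056}{7}} = 8807 \cdot \frac{7}{34056} = \frac{61649}{34056}$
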